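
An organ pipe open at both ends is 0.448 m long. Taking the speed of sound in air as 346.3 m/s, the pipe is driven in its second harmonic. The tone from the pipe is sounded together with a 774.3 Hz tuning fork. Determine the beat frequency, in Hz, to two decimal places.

1.31 Hz

Open pipe: f_n = n·v/(2L) = 2·346.3/(2·0.448) = 772.9911 Hz.
f_beat = |772.9911 − 774.3| = 1.31 Hz.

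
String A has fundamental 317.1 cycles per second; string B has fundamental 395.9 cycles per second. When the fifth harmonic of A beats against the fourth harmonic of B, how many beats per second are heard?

Fifth harmonic of the first: 5·317.1 = 1585.5 Hz.
Fourth harmonic of the second: 4·395.9 = 1583.6 Hz.
f_beat = |1585.5 − 1583.6| = 1.9 Hz.

1.9 Hz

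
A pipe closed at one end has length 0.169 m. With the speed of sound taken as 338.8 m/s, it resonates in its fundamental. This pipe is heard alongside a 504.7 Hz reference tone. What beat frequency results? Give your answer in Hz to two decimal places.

3.52 Hz

Closed pipe (odd harmonics): f_n = n·v/(4L) = 1·338.8/(4·0.169) = 501.1834 Hz.
f_beat = |501.1834 − 504.7| = 3.52 Hz.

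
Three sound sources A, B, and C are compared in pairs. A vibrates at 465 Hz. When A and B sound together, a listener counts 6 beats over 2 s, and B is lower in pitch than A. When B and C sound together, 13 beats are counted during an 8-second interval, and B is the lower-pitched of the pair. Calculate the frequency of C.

463.625 Hz

A–B: Beat frequency = 6/2 = 3 Hz.
B is below A, so f_B = 465 − 3 = 462 Hz.
B–C: Beat frequency = 13/8 = 1.625 Hz.
C is above B, so f_C = 462 + 1.625 = 463.625 Hz.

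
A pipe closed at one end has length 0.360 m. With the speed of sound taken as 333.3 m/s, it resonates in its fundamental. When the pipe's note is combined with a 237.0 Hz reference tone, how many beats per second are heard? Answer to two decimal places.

5.54 Hz

Closed pipe (odd harmonics): f_n = n·v/(4L) = 1·333.3/(4·0.360) = 231.4583 Hz.
f_beat = |231.4583 − 237.0| = 5.54 Hz.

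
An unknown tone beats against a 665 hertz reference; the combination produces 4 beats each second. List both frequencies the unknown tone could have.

|f − 665| = 4, so f = 665 ± 4.

661 Hz or 669 Hz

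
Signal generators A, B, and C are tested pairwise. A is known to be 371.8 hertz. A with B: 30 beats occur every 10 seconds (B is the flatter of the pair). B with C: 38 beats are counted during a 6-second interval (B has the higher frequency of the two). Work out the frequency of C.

A–B: Beat frequency = 30/10 = 3 Hz.
B is below A, so f_B = 371.8 − 3 = 368.8 Hz.
B–C: Beat frequency = 38/6 = 6.3333 Hz.
C is below B, so f_C = 368.8 − 6.3333 = 362.4667 Hz.

362.4667 Hz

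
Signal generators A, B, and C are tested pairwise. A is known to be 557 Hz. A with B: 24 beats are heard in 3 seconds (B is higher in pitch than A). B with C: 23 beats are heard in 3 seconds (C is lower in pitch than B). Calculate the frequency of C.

A–B: Beat frequency = 24/3 = 8 Hz.
B is above A, so f_B = 557 + 8 = 565 Hz.
B–C: Beat frequency = 23/3 = 7.6667 Hz.
C is below B, so f_C = 565 − 7.6667 = 557.3333 Hz.

557.3333 Hz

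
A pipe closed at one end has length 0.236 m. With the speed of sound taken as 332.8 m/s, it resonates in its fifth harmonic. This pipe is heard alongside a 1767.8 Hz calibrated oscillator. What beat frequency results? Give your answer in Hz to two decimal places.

Closed pipe (odd harmonics): f_n = n·v/(4L) = 5·332.8/(4·0.236) = 1762.7119 Hz.
f_beat = |1762.7119 − 1767.8| = 5.09 Hz.

5.09 Hz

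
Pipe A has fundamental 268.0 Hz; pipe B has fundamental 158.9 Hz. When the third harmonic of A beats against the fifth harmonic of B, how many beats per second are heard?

Third harmonic of the first: 3·268.0 = 804.0 Hz.
Fifth harmonic of the second: 5·158.9 = 794.5 Hz.
f_beat = |804.0 − 794.5| = 9.5 Hz.

9.5 Hz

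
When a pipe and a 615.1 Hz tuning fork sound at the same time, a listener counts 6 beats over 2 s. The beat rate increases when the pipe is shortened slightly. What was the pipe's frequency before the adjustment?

618.1 Hz

Beat frequency = 6/2 = 3 Hz.
|f − 615.1| = 3, so the pipe was at either 612.1 Hz or 618.1 Hz.
A shorter pipe has a higher fundamental; the adjustment raises the pipe's frequency.
The beat rate rose, so the adjustment moved the pipe further from 615.1 Hz — it was already above the reference.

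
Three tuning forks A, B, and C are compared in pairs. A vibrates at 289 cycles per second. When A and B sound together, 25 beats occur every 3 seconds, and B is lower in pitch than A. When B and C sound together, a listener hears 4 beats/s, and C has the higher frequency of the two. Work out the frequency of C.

284.6667 Hz

A–B: Beat frequency = 25/3 = 8.3333 Hz.
B is below A, so f_B = 289 − 8.3333 = 280.6667 Hz.
C is above B, so f_C = 280.6667 + 4 = 284.6667 Hz.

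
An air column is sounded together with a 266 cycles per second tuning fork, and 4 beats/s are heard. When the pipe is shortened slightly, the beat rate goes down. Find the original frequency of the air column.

|f − 266| = 4, so the air column was at either 262 Hz or 270 Hz.
A shorter pipe has a higher fundamental; the adjustment raises the air column's frequency.
The beat rate fell, so the adjustment moved the air column toward 266 Hz — it must have started below the reference.

262 Hz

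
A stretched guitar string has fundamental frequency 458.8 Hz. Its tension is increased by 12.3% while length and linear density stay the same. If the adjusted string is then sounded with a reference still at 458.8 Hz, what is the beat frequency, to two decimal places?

27.40 Hz

For a string, f ∝ √T, so the new frequency is 458.8·√1.123 = 486.1981 Hz.
f_beat = |486.1981 − 458.8| = 27.40 Hz.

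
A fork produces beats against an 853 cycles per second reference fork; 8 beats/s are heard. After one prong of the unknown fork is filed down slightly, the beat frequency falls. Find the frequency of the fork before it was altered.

845 Hz

|f − 853| = 8, so the fork was at either 845 Hz or 861 Hz.
Filing a prong removes mass and raises the fork's frequency; the adjustment raises the fork's frequency.
The beat rate fell, so the adjustment moved the fork toward 853 Hz — it must have started below the reference.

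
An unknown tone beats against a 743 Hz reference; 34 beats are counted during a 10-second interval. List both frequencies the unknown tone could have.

Beat frequency = 34/10 = 3.4 Hz.
|f − 743| = 3.4, so f = 743 ± 3.4.

739.6 Hz or 746.4 Hz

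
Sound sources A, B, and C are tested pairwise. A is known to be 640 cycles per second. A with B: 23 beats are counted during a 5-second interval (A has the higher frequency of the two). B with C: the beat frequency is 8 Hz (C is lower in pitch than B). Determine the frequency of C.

A–B: Beat frequency = 23/5 = 4.6 Hz.
B is below A, so f_B = 640 − 4.6 = 635.4 Hz.
C is below B, so f_C = 635.4 − 8 = 627.4 Hz.

627.4 Hz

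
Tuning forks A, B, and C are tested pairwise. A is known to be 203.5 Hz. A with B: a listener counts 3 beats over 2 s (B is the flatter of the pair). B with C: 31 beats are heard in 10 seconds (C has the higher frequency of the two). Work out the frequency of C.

A–B: Beat frequency = 3/2 = 1.5 Hz.
B is below A, so f_B = 203.5 − 1.5 = 202 Hz.
B–C: Beat frequency = 31/10 = 3.1 Hz.
C is above B, so f_C = 202 + 3.1 = 205.1 Hz.

205.1 Hz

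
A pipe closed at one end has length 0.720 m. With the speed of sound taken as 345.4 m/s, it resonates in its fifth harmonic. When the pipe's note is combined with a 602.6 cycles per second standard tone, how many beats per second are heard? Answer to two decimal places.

Closed pipe (odd harmonics): f_n = n·v/(4L) = 5·345.4/(4·0.720) = 599.6528 Hz.
f_beat = |599.6528 − 602.6| = 2.95 Hz.

2.95 Hz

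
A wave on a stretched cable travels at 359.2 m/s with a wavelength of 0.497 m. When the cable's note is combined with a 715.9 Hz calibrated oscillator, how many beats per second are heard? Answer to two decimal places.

6.84 Hz

Source frequency f = v/λ = 359.2/0.497 = 722.7364 Hz.
f_beat = |722.7364 − 715.9| = 6.84 Hz.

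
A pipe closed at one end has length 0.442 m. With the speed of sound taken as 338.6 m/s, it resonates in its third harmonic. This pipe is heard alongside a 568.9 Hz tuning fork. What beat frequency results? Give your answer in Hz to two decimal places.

Closed pipe (odd harmonics): f_n = n·v/(4L) = 3·338.6/(4·0.442) = 574.5475 Hz.
f_beat = |574.5475 − 568.9| = 5.65 Hz.

5.65 Hz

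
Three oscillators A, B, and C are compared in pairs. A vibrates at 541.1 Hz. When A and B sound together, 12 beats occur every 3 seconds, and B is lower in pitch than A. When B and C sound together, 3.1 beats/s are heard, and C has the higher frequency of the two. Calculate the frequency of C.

540.2 Hz

A–B: Beat frequency = 12/3 = 4 Hz.
B is below A, so f_B = 541.1 − 4 = 537.1 Hz.
C is above B, so f_C = 537.1 + 3.1 = 540.2 Hz.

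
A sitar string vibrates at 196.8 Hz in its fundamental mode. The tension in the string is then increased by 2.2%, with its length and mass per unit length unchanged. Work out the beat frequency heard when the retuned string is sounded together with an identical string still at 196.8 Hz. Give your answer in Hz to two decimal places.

For a string, f ∝ √T, so the new frequency is 196.8·√1.022 = 198.9530 Hz.
f_beat = |198.9530 − 196.8| = 2.15 Hz.

2.15 Hz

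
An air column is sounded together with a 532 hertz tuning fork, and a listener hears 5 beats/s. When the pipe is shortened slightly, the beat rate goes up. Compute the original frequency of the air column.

537 Hz

|f − 532| = 5, so the air column was at either 527 Hz or 537 Hz.
A shorter pipe has a higher fundamental; the adjustment raises the air column's frequency.
The beat rate rose, so the adjustment moved the air column further from 532 Hz — it was already above the reference.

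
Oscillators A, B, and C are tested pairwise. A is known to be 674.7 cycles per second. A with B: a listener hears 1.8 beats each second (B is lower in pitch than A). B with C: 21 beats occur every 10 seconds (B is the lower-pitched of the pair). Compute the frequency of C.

675 Hz

B is below A, so f_B = 674.7 − 1.8 = 672.9 Hz.
B–C: Beat frequency = 21/10 = 2.1 Hz.
C is above B, so f_C = 672.9 + 2.1 = 675 Hz.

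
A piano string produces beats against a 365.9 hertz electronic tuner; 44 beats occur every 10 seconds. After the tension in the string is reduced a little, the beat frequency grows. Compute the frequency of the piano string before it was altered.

361.5 Hz

Beat frequency = 44/10 = 4.4 Hz.
|f − 365.9| = 4.4, so the piano string was at either 361.5 Hz or 370.3 Hz.
Lower tension means lower frequency; the adjustment lowers the piano string's frequency.
The beat rate rose, so the adjustment moved the piano string further from 365.9 Hz — it was already below the reference.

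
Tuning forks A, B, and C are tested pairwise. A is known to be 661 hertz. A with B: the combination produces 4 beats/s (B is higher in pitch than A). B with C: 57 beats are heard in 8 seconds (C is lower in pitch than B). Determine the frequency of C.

657.875 Hz

B is above A, so f_B = 661 + 4 = 665 Hz.
B–C: Beat frequency = 57/8 = 7.125 Hz.
C is below B, so f_C = 665 − 7.125 = 657.875 Hz.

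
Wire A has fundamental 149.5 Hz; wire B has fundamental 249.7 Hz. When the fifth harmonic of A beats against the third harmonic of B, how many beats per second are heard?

1.6 Hz

Fifth harmonic of the first: 5·149.5 = 747.5 Hz.
Third harmonic of the second: 3·249.7 = 749.1 Hz.
f_beat = |747.5 − 749.1| = 1.6 Hz.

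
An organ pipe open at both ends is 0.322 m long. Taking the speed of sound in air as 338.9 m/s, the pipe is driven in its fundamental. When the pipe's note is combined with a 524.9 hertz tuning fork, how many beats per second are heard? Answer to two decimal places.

1.34 Hz

Open pipe: f_n = n·v/(2L) = 1·338.9/(2·0.322) = 526.2422 Hz.
f_beat = |526.2422 − 524.9| = 1.34 Hz.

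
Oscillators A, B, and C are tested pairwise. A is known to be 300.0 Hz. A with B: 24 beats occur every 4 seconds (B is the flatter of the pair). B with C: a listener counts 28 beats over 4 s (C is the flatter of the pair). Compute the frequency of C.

A–B: Beat frequency = 24/4 = 6 Hz.
B is below A, so f_B = 300.0 − 6 = 294 Hz.
B–C: Beat frequency = 28/4 = 7 Hz.
C is below B, so f_C = 294 − 7 = 287 Hz.

287 Hz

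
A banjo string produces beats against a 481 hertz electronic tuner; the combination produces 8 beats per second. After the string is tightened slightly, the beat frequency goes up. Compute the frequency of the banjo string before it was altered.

|f − 481| = 8, so the banjo string was at either 473 Hz or 489 Hz.
Increasing tension raises a string's frequency; the adjustment raises the banjo string's frequency.
The beat rate rose, so the adjustment moved the banjo string further from 481 Hz — it was already above the reference.

489 Hz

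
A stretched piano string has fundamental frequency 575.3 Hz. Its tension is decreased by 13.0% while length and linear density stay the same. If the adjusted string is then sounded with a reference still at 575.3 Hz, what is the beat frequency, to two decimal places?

38.70 Hz

For a string, f ∝ √T, so the new frequency is 575.3·√0.870 = 536.6041 Hz.
f_beat = |536.6041 − 575.3| = 38.70 Hz.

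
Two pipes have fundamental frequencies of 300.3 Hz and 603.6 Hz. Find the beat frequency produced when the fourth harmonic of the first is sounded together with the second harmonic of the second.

Fourth harmonic of the first: 4·300.3 = 1201.2 Hz.
Second harmonic of the second: 2·603.6 = 1207.2 Hz.
f_beat = |1201.2 − 1207.2| = 6.0 Hz.

6.0 Hz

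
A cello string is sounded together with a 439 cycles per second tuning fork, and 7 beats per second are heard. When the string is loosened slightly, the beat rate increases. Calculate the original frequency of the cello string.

432 Hz

|f − 439| = 7, so the cello string was at either 432 Hz or 446 Hz.
Reducing tension lowers a string's frequency; the adjustment lowers the cello string's frequency.
The beat rate rose, so the adjustment moved the cello string further from 439 Hz — it was already below the reference.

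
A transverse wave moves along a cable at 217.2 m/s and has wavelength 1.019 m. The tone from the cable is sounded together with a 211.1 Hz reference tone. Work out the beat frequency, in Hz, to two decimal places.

2.05 Hz

Source frequency f = v/λ = 217.2/1.019 = 213.1501 Hz.
f_beat = |213.1501 − 211.1| = 2.05 Hz.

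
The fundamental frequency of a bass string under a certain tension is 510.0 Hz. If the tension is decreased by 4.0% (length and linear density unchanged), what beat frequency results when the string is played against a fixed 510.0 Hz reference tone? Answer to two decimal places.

10.30 Hz

For a string, f ∝ √T, so the new frequency is 510.0·√0.960 = 499.6959 Hz.
f_beat = |499.6959 − 510.0| = 10.30 Hz.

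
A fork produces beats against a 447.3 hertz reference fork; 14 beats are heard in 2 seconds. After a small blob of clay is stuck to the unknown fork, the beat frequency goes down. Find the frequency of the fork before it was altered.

454.3 Hz

Beat frequency = 14/2 = 7 Hz.
|f − 447.3| = 7, so the fork was at either 440.3 Hz or 454.3 Hz.
Adding mass to a fork lowers its frequency; the adjustment lowers the fork's frequency.
The beat rate fell, so the adjustment moved the fork toward 447.3 Hz — it must have started above the reference.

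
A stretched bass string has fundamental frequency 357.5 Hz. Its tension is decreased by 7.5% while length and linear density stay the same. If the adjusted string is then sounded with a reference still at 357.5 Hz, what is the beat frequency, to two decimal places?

For a string, f ∝ √T, so the new frequency is 357.5·√0.925 = 343.8325 Hz.
f_beat = |343.8325 − 357.5| = 13.67 Hz.

13.67 Hz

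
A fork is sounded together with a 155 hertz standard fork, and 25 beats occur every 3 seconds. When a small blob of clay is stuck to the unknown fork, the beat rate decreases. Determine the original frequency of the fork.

Beat frequency = 25/3 = 8.3333 Hz.
|f − 155| = 8.3333, so the fork was at either 146.6667 Hz or 163.3333 Hz.
Adding mass to a fork lowers its frequency; the adjustment lowers the fork's frequency.
The beat rate fell, so the adjustment moved the fork toward 155 Hz — it must have started above the reference.

163.3333 Hz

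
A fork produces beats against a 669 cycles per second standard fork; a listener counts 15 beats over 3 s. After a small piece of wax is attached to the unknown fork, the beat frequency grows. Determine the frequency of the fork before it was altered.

Beat frequency = 15/3 = 5 Hz.
|f − 669| = 5, so the fork was at either 664 Hz or 674 Hz.
Loading a fork with wax lowers its frequency; the adjustment lowers the fork's frequency.
The beat rate rose, so the adjustment moved the fork further from 669 Hz — it was already below the reference.

664 Hz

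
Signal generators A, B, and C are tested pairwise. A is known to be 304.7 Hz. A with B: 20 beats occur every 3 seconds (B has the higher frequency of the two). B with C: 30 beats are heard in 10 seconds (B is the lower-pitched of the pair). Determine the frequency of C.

314.3667 Hz

A–B: Beat frequency = 20/3 = 6.6667 Hz.
B is above A, so f_B = 304.7 + 6.6667 = 311.3667 Hz.
B–C: Beat frequency = 30/10 = 3 Hz.
C is above B, so f_C = 311.3667 + 3 = 314.3667 Hz.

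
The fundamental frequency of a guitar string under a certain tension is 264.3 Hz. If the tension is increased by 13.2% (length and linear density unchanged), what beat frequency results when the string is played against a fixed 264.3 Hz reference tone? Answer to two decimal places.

16.90 Hz

For a string, f ∝ √T, so the new frequency is 264.3·√1.132 = 281.2033 Hz.
f_beat = |281.2033 − 264.3| = 16.90 Hz.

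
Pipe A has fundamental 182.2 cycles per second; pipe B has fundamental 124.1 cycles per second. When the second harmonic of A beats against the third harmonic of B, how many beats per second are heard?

Second harmonic of the first: 2·182.2 = 364.4 Hz.
Third harmonic of the second: 3·124.1 = 372.3 Hz.
f_beat = |364.4 − 372.3| = 7.9 Hz.

7.9 Hz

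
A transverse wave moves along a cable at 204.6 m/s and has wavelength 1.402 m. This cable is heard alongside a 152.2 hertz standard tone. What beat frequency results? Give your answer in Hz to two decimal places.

6.27 Hz

Source frequency f = v/λ = 204.6/1.402 = 145.9344 Hz.
f_beat = |145.9344 − 152.2| = 6.27 Hz.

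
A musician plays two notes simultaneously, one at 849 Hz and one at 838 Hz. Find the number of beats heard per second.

11 Hz

Beats arise from superposition of two nearby frequencies; the beat rate is |f₁ − f₂|.
|849 − 838| = 11 Hz.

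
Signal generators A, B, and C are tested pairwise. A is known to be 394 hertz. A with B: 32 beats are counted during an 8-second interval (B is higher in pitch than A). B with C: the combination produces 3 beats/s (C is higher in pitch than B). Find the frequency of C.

A–B: Beat frequency = 32/8 = 4 Hz.
B is above A, so f_B = 394 + 4 = 398 Hz.
C is above B, so f_C = 398 + 3 = 401 Hz.

401 Hz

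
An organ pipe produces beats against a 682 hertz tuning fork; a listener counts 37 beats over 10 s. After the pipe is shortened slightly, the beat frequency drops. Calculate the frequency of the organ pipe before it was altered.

678.3 Hz

Beat frequency = 37/10 = 3.7 Hz.
|f − 682| = 3.7, so the organ pipe was at either 678.3 Hz or 685.7 Hz.
A shorter pipe has a higher fundamental; the adjustment raises the organ pipe's frequency.
The beat rate fell, so the adjustment moved the organ pipe toward 682 Hz — it must have started below the reference.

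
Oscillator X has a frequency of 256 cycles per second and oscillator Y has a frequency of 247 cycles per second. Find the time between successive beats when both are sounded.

f_beat = |256 − 247| = 9 Hz.
Beat period T = 1 / f_beat = 1 / 9 s.

0.111 s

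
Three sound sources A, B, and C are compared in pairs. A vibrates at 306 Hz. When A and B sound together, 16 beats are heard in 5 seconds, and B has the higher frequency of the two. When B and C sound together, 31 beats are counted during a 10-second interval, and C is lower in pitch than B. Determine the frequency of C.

A–B: Beat frequency = 16/5 = 3.2 Hz.
B is above A, so f_B = 306 + 3.2 = 309.2 Hz.
B–C: Beat frequency = 31/10 = 3.1 Hz.
C is below B, so f_C = 309.2 − 3.1 = 306.1 Hz.

306.1 Hz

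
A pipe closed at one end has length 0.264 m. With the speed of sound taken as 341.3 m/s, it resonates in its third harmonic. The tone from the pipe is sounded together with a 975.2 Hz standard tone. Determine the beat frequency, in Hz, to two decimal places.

Closed pipe (odd harmonics): f_n = n·v/(4L) = 3·341.3/(4·0.264) = 969.6023 Hz.
f_beat = |969.6023 − 975.2| = 5.60 Hz.

5.60 Hz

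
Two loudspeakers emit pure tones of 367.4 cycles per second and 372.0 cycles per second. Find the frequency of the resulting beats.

4.6 Hz

Beats arise from superposition of two nearby frequencies; the beat rate is |f₁ − f₂|.
|367.4 − 372.0| = 4.6 Hz.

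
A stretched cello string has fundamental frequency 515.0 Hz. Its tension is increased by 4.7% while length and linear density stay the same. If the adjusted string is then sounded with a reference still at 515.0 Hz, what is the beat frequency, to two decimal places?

For a string, f ∝ √T, so the new frequency is 515.0·√1.047 = 526.9635 Hz.
f_beat = |526.9635 − 515.0| = 11.96 Hz.

11.96 Hz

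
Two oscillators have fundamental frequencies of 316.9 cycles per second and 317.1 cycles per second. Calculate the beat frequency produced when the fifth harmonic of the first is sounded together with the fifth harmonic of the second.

1.0 Hz

Fifth harmonic of the first: 5·316.9 = 1584.5 Hz.
Fifth harmonic of the second: 5·317.1 = 1585.5 Hz.
f_beat = |1584.5 − 1585.5| = 1.0 Hz.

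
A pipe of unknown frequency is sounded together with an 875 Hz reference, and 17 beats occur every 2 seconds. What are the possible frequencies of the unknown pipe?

Beat frequency = 17/2 = 8.5 Hz.
|f − 875| = 8.5, so f = 875 ± 8.5.

866.5 Hz or 883.5 Hz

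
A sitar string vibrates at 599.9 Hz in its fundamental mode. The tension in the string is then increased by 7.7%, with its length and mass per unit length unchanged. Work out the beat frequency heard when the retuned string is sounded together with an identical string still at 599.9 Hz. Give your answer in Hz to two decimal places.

For a string, f ∝ √T, so the new frequency is 599.9·√1.077 = 622.5679 Hz.
f_beat = |622.5679 − 599.9| = 22.67 Hz.

22.67 Hz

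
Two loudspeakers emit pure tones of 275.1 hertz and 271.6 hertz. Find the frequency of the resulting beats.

Beats arise from superposition of two nearby frequencies; the beat rate is |f₁ − f₂|.
|275.1 − 271.6| = 3.5 Hz.

3.5 Hz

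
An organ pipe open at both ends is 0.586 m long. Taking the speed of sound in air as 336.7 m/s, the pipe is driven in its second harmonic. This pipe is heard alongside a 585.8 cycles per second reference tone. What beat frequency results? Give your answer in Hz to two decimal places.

Open pipe: f_n = n·v/(2L) = 2·336.7/(2·0.586) = 574.5734 Hz.
f_beat = |574.5734 − 585.8| = 11.23 Hz.

11.23 Hz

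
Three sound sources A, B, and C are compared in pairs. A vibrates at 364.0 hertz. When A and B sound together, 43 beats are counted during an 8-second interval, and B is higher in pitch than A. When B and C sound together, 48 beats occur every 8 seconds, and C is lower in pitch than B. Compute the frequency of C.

363.375 Hz

A–B: Beat frequency = 43/8 = 5.375 Hz.
B is above A, so f_B = 364.0 + 5.375 = 369.375 Hz.
B–C: Beat frequency = 48/8 = 6 Hz.
C is below B, so f_C = 369.375 − 6 = 363.375 Hz.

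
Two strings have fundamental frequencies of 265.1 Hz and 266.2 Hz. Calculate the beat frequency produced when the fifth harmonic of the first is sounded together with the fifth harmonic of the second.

5.5 Hz

Fifth harmonic of the first: 5·265.1 = 1325.5 Hz.
Fifth harmonic of the second: 5·266.2 = 1331.0 Hz.
f_beat = |1325.5 − 1331.0| = 5.5 Hz.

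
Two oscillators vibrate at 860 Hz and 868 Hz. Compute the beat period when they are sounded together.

f_beat = |860 − 868| = 8 Hz.
Beat period T = 1 / f_beat = 1 / 8 s.

0.125 s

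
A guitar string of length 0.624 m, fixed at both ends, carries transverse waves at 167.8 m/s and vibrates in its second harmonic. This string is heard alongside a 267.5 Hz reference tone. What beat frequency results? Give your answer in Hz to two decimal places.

1.41 Hz

For a string fixed at both ends, f_n = n·v/(2L) = 2·167.8/(2·0.624) = 268.9103 Hz.
f_beat = |268.9103 − 267.5| = 1.41 Hz.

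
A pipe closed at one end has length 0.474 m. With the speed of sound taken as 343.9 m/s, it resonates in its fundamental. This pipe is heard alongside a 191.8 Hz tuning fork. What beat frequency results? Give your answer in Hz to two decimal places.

10.42 Hz

Closed pipe (odd harmonics): f_n = n·v/(4L) = 1·343.9/(4·0.474) = 181.3819 Hz.
f_beat = |181.3819 − 191.8| = 10.42 Hz.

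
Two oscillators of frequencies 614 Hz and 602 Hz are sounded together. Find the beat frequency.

12 Hz

Beats arise from superposition of two nearby frequencies; the beat rate is |f₁ − f₂|.
|614 − 602| = 12 Hz.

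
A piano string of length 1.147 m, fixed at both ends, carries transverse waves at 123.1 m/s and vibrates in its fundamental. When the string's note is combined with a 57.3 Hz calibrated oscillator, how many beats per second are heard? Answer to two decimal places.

For a string fixed at both ends, f_n = n·v/(2L) = 1·123.1/(2·1.147) = 53.6617 Hz.
f_beat = |53.6617 − 57.3| = 3.64 Hz.

3.64 Hz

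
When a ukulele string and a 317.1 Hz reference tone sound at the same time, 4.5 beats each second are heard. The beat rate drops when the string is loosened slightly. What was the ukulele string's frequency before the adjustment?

|f − 317.1| = 4.5, so the ukulele string was at either 312.6 Hz or 321.6 Hz.
Reducing tension lowers a string's frequency; the adjustment lowers the ukulele string's frequency.
The beat rate fell, so the adjustment moved the ukulele string toward 317.1 Hz — it must have started above the reference.

321.6 Hz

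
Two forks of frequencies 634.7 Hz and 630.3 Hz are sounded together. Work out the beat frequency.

4.4 Hz

The beat frequency equals the magnitude of the frequency difference.
|634.7 − 630.3| = 4.4 Hz.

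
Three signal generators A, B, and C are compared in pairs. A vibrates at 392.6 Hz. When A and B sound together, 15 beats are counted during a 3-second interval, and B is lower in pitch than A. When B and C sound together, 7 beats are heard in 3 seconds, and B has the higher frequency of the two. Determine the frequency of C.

A–B: Beat frequency = 15/3 = 5 Hz.
B is below A, so f_B = 392.6 − 5 = 387.6 Hz.
B–C: Beat frequency = 7/3 = 2.3333 Hz.
C is below B, so f_C = 387.6 − 2.3333 = 385.2667 Hz.

385.2667 Hz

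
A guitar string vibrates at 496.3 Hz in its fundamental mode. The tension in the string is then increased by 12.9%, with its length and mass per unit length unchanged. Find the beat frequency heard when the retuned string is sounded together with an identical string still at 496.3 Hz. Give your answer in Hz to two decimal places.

31.04 Hz

For a string, f ∝ √T, so the new frequency is 496.3·√1.129 = 527.3406 Hz.
f_beat = |527.3406 − 496.3| = 31.04 Hz.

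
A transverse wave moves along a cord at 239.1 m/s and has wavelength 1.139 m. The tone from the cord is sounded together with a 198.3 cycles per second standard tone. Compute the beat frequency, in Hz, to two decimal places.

Source frequency f = v/λ = 239.1/1.139 = 209.9210 Hz.
f_beat = |209.9210 − 198.3| = 11.62 Hz.

11.62 Hz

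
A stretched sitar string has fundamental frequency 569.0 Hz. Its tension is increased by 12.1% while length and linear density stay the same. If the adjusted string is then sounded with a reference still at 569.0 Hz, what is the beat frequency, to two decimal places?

For a string, f ∝ √T, so the new frequency is 569.0·√1.121 = 602.4418 Hz.
f_beat = |602.4418 − 569.0| = 33.44 Hz.

33.44 Hz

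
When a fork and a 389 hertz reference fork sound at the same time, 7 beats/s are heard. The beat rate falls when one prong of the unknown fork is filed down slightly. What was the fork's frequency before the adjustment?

|f − 389| = 7, so the fork was at either 382 Hz or 396 Hz.
Filing a prong removes mass and raises the fork's frequency; the adjustment raises the fork's frequency.
The beat rate fell, so the adjustment moved the fork toward 389 Hz — it must have started below the reference.

382 Hz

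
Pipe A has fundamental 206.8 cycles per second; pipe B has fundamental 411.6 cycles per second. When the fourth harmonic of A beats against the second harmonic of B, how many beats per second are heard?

4.0 Hz

Fourth harmonic of the first: 4·206.8 = 827.2 Hz.
Second harmonic of the second: 2·411.6 = 823.2 Hz.
f_beat = |827.2 − 823.2| = 4.0 Hz.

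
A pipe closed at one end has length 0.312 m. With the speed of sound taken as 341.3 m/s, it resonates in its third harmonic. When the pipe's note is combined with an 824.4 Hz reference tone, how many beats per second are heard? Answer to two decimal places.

Closed pipe (odd harmonics): f_n = n·v/(4L) = 3·341.3/(4·0.312) = 820.4327 Hz.
f_beat = |820.4327 − 824.4| = 3.97 Hz.

3.97 Hz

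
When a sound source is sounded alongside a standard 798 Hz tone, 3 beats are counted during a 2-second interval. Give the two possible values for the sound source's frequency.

796.5 Hz or 799.5 Hz

Beat frequency = 3/2 = 1.5 Hz.
|f − 798| = 1.5, so f = 798 ± 1.5.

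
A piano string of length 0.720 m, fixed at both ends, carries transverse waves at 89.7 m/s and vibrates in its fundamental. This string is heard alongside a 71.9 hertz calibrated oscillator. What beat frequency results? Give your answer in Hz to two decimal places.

For a string fixed at both ends, f_n = n·v/(2L) = 1·89.7/(2·0.720) = 62.2917 Hz.
f_beat = |62.2917 − 71.9| = 9.61 Hz.

9.61 Hz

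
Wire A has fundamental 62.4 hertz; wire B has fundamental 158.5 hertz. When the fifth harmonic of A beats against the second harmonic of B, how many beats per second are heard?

Fifth harmonic of the first: 5·62.4 = 312.0 Hz.
Second harmonic of the second: 2·158.5 = 317.0 Hz.
f_beat = |312.0 − 317.0| = 5.0 Hz.

5.0 Hz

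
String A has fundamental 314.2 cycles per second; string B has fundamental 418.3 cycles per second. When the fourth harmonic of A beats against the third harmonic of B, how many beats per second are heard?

Fourth harmonic of the first: 4·314.2 = 1256.8 Hz.
Third harmonic of the second: 3·418.3 = 1254.9 Hz.
f_beat = |1256.8 − 1254.9| = 1.9 Hz.

1.9 Hz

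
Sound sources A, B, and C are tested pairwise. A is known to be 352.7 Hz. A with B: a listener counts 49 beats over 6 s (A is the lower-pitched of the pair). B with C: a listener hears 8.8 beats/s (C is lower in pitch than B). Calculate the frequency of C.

352.0667 Hz

A–B: Beat frequency = 49/6 = 8.1667 Hz.
B is above A, so f_B = 352.7 + 8.1667 = 360.8667 Hz.
C is below B, so f_C = 360.8667 − 8.8 = 352.0667 Hz.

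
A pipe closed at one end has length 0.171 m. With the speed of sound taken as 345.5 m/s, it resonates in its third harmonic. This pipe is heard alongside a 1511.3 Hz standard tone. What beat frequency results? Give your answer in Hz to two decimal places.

Closed pipe (odd harmonics): f_n = n·v/(4L) = 3·345.5/(4·0.171) = 1515.3509 Hz.
f_beat = |1515.3509 − 1511.3| = 4.05 Hz.

4.05 Hz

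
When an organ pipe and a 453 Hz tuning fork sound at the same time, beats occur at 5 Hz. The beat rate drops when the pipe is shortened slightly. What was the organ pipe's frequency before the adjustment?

448 Hz

|f − 453| = 5, so the organ pipe was at either 448 Hz or 458 Hz.
A shorter pipe has a higher fundamental; the adjustment raises the organ pipe's frequency.
The beat rate fell, so the adjustment moved the organ pipe toward 453 Hz — it must have started below the reference.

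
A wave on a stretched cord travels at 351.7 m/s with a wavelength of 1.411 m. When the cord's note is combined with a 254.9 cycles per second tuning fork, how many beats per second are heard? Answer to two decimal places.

Source frequency f = v/λ = 351.7/1.411 = 249.2558 Hz.
f_beat = |249.2558 − 254.9| = 5.64 Hz.

5.64 Hz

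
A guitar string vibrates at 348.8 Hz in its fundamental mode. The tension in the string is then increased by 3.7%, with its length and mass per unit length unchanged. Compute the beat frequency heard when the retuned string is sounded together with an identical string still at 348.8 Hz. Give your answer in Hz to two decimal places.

For a string, f ∝ √T, so the new frequency is 348.8·√1.037 = 355.1942 Hz.
f_beat = |355.1942 − 348.8| = 6.39 Hz.

6.39 Hz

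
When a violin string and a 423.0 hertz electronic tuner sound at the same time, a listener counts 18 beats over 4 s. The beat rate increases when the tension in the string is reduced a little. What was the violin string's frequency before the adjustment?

418.5 Hz

Beat frequency = 18/4 = 4.5 Hz.
|f − 423.0| = 4.5, so the violin string was at either 418.5 Hz or 427.5 Hz.
Lower tension means lower frequency; the adjustment lowers the violin string's frequency.
The beat rate rose, so the adjustment moved the violin string further from 423.0 Hz — it was already below the reference.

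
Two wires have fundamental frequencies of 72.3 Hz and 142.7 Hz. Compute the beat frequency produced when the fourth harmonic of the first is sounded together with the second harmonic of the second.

Fourth harmonic of the first: 4·72.3 = 289.2 Hz.
Second harmonic of the second: 2·142.7 = 285.4 Hz.
f_beat = |289.2 − 285.4| = 3.8 Hz.

3.8 Hz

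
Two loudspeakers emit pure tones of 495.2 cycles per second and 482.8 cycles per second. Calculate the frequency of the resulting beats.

The beat frequency equals the magnitude of the frequency difference.
|495.2 − 482.8| = 12.4 Hz.

12.4 Hz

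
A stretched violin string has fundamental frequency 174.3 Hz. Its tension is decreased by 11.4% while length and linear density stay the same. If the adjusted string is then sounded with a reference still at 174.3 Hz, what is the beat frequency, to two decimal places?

For a string, f ∝ √T, so the new frequency is 174.3·√0.886 = 164.0644 Hz.
f_beat = |164.0644 − 174.3| = 10.24 Hz.

10.24 Hz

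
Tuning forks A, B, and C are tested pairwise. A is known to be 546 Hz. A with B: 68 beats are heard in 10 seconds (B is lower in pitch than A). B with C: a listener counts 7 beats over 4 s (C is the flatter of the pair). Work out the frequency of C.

A–B: Beat frequency = 68/10 = 6.8 Hz.
B is below A, so f_B = 546 − 6.8 = 539.2 Hz.
B–C: Beat frequency = 7/4 = 1.75 Hz.
C is below B, so f_C = 539.2 − 1.75 = 537.45 Hz.

537.45 Hz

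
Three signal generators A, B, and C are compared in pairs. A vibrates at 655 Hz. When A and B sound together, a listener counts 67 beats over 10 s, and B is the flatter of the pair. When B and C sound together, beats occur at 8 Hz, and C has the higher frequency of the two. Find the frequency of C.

A–B: Beat frequency = 67/10 = 6.7 Hz.
B is below A, so f_B = 655 − 6.7 = 648.3 Hz.
C is above B, so f_C = 648.3 + 8 = 656.3 Hz.

656.3 Hz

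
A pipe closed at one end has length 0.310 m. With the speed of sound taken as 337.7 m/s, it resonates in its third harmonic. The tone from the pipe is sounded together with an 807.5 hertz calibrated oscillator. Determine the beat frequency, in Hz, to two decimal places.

Closed pipe (odd harmonics): f_n = n·v/(4L) = 3·337.7/(4·0.310) = 817.0161 Hz.
f_beat = |817.0161 − 807.5| = 9.52 Hz.

9.52 Hz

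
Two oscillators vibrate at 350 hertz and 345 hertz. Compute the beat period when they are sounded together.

0.200 s

f_beat = |350 − 345| = 5 Hz.
Beat period T = 1 / f_beat = 1 / 5 s.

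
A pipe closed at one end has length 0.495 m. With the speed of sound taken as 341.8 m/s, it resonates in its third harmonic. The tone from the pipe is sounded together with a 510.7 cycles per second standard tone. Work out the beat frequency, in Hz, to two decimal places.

7.18 Hz

Closed pipe (odd harmonics): f_n = n·v/(4L) = 3·341.8/(4·0.495) = 517.8788 Hz.
f_beat = |517.8788 − 510.7| = 7.18 Hz.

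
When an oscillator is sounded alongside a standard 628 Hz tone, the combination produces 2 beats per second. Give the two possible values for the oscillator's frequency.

|f − 628| = 2, so f = 628 ± 2.

626 Hz or 630 Hz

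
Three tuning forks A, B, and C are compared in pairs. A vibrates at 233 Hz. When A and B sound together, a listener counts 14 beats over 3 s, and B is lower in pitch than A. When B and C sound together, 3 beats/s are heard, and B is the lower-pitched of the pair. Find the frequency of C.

A–B: Beat frequency = 14/3 = 4.6667 Hz.
B is below A, so f_B = 233 − 4.6667 = 228.3333 Hz.
C is above B, so f_C = 228.3333 + 3 = 231.3333 Hz.

231.3333 Hz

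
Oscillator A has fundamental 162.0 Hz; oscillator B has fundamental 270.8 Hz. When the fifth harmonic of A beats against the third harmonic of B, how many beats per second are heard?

2.4 Hz

Fifth harmonic of the first: 5·162.0 = 810.0 Hz.
Third harmonic of the second: 3·270.8 = 812.4 Hz.
f_beat = |810.0 − 812.4| = 2.4 Hz.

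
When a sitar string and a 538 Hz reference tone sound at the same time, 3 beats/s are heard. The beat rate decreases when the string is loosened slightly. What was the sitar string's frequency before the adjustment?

|f − 538| = 3, so the sitar string was at either 535 Hz or 541 Hz.
Reducing tension lowers a string's frequency; the adjustment lowers the sitar string's frequency.
The beat rate fell, so the adjustment moved the sitar string toward 538 Hz — it must have started above the reference.

541 Hz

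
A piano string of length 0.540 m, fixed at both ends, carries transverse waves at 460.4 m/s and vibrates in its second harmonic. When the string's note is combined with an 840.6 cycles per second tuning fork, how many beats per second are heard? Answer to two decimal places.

11.99 Hz

For a string fixed at both ends, f_n = n·v/(2L) = 2·460.4/(2·0.540) = 852.5926 Hz.
f_beat = |852.5926 − 840.6| = 11.99 Hz.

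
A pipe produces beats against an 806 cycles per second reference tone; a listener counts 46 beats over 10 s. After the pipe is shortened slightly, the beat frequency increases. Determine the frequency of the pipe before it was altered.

810.6 Hz

Beat frequency = 46/10 = 4.6 Hz.
|f − 806| = 4.6, so the pipe was at either 801.4 Hz or 810.6 Hz.
A shorter pipe has a higher fundamental; the adjustment raises the pipe's frequency.
The beat rate rose, so the adjustment moved the pipe further from 806 Hz — it was already above the reference.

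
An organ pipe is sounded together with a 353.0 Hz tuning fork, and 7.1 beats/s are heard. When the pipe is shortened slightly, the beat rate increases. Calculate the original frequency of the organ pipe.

|f − 353.0| = 7.1, so the organ pipe was at either 345.9 Hz or 360.1 Hz.
A shorter pipe has a higher fundamental; the adjustment raises the organ pipe's frequency.
The beat rate rose, so the adjustment moved the organ pipe further from 353.0 Hz — it was already above the reference.

360.1 Hz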